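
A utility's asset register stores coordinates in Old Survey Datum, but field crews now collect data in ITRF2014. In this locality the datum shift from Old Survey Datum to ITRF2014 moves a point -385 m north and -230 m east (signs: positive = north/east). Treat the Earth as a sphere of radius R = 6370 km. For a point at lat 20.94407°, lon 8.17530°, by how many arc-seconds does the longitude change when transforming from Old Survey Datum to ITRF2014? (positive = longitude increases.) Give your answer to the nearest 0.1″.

At latitude 20.94407°, cos φ = 0.933930.
One radian of longitude at latitude φ spans R cos φ, so Δλ = ΔE / (R cos φ) = -230.0 / (6370000 × 0.933930) = -3.8661e-05 rad = -7.974″.

Δλ = -8.0″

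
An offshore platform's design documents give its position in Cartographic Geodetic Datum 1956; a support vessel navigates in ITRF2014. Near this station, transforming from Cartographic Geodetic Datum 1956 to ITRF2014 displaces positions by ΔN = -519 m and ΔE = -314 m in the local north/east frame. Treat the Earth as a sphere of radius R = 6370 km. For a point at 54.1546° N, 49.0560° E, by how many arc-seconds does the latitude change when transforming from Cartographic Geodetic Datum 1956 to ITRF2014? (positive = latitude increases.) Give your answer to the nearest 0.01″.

On a sphere of radius R, 1 rad of latitude = R, so Δφ = ΔN / R = -519.0 / 6370000 = -8.1476e-05 rad = -16.806″.

Δφ = -16.81″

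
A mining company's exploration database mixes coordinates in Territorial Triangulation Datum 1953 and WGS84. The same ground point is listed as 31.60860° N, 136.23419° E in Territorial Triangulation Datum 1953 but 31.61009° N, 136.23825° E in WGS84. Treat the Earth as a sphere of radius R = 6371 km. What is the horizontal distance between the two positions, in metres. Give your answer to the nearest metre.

Δφ = 31.61009° − 31.60860° = +0.00149°; Δλ = 136.23825° − 136.23419° = +0.00406°.
1° along a meridian = πR/180 = 111195 m.
ΔN = Δφ × 111195 = 165.7 m; ΔE = Δλ × 111195 × cos(31.60860°) = +0.00406 × 111195 × 0.851648 = 384.5 m.
Distance = √(ΔE² + ΔN²) = √(384.5² + 165.7²) = 418.7 m.

419 m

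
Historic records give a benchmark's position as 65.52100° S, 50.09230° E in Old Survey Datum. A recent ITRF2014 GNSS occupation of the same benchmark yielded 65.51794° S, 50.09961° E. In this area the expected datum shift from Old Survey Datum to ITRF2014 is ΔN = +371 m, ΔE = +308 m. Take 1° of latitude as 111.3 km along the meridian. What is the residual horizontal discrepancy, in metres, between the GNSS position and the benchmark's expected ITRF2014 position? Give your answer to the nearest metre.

42 m

Observed coordinate differences: Δφ = +0.00306°, Δλ = +0.00731°.
Converting to metres (1° lat = 111300 m, cos φ = 0.414360): observed ΔN = 340.6 m, observed ΔE = 337.1 m.
Subtracting the expected shift leaves a residual of 340.6 − (371) = -30.4 m north and 337.1 − (308) = 29.1 m east.
Residual distance = √((-30.4)² + 29.1²) = 42.1 m.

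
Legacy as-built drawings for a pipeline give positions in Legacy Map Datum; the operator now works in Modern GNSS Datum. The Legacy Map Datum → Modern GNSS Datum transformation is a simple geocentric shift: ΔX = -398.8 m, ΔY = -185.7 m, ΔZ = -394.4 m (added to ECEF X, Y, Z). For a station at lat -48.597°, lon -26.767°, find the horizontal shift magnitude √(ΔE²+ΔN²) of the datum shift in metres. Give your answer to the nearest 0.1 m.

579.4 m

The local east axis at (φ, λ) is (−sin λ, cos λ, 0), so ΔE = −sin(-26.767°)·(-398.8) + cos(-26.767°)·(-185.7) = -345.41 m.
The local north axis is (−sin φ cos λ, −sin φ sin λ, cos φ), giving ΔN = -267.077 + 62.731 − 260.837 = -465.18 m.
Horizontal magnitude = √(ΔE² + ΔN²) = √((-345.41)² + (-465.18)²) = 579.40 m.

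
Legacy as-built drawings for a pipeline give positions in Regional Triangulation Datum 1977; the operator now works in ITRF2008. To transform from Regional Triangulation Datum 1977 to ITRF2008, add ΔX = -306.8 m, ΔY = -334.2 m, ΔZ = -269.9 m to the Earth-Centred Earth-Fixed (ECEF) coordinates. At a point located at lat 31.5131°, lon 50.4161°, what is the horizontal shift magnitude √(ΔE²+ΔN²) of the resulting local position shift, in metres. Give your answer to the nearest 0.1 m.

24.4 m

At φ = 31.5131°, λ = 50.4161°: sin φ = 0.522693, cos φ = 0.852521, sin λ = 0.770692, cos λ = 0.637207.
ΔE = −sin λ·ΔX + cos λ·ΔY = −(0.770692)·(-306.8) + (0.637207)·(-334.2) = 23.49 m.
ΔN = −sin φ cos λ·ΔX − sin φ sin λ·ΔY + cos φ·ΔZ = −(0.522693)(0.637207)(-306.8) − (0.522693)(0.770692)(-334.2) + (0.852521)(-269.9) = 6.72 m.
Horizontal magnitude = √(ΔE² + ΔN²) = √(23.49² + 6.72²) = 24.43 m.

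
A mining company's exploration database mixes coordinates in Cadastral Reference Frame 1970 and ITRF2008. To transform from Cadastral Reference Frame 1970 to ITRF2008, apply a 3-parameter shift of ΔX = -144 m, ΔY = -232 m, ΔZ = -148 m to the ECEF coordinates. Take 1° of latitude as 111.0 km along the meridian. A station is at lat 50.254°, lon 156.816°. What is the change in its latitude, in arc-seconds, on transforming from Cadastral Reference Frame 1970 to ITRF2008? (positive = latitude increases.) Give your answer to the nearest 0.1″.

Δφ = -4.1″

sin φ = 0.768886, cos φ = 0.639385, sin λ = 0.393685, cos λ = -0.919245.
North component: ΔN = −sin φ cos λ·ΔX − sin φ sin λ·ΔY + cos φ·ΔZ = −(0.768886)(-0.919245)(-144) − (0.768886)(0.393685)(-232) + (0.639385)(-148) = -126.18 m.
1° of latitude spans 111000 m, so Δφ = -126.18 / 111000 × 3600 = -4.092″.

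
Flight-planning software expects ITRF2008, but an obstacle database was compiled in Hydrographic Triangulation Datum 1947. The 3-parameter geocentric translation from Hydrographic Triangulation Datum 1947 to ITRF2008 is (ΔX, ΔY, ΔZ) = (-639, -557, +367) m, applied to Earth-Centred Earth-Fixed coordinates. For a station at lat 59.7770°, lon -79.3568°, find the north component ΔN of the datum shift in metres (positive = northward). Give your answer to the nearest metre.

ΔN = -186 m

The local north axis is (−sin φ cos λ, −sin φ sin λ, cos φ), giving ΔN = 101.977 − 473.009 + 184.736 = -186.30 m.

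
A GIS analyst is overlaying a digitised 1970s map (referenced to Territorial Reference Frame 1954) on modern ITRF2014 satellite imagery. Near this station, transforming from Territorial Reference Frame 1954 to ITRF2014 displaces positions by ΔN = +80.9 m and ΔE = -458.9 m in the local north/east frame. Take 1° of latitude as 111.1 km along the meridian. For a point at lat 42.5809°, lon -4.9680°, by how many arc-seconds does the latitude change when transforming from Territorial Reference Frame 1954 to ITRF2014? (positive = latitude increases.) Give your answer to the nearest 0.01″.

Δφ = 2.62″

1° of latitude = 111.1 km, so Δφ = 80.9 / 111100 = 0.0007282° = 2.621″.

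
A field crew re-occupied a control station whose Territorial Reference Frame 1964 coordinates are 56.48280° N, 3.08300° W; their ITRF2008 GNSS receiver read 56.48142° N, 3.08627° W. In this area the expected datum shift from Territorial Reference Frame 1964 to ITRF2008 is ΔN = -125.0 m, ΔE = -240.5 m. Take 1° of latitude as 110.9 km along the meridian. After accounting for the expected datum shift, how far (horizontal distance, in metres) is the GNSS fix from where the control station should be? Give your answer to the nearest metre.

49 m

Observed coordinate differences: Δφ = -0.00138°, Δλ = -0.00327°.
Converting to metres (1° lat = 110900 m, cos φ = 0.552187): observed ΔN = -153.0 m, observed ΔE = -200.2 m.
Subtracting the expected shift leaves a residual of -153.0 − (-125.0) = -28.0 m north and -200.2 − (-240.5) = 40.3 m east.
Residual distance = √((-28.0)² + 40.3²) = 49.1 m.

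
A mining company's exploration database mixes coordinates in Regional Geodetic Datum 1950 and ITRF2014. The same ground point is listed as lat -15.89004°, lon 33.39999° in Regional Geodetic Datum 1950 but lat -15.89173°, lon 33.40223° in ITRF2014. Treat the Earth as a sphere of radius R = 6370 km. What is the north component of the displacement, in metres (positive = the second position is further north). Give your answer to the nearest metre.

ΔN = -188 m

Δφ = -15.89173° − -15.89004° = -0.00169°; Δλ = 33.40223° − 33.39999° = +0.00224°.
1° along a meridian = πR/180 = 111177 m.
ΔN = Δφ × 111177 = -187.9 m; ΔE = Δλ × 111177 × cos(-15.89004°) = +0.00224 × 111177 × 0.961789 = 239.5 m.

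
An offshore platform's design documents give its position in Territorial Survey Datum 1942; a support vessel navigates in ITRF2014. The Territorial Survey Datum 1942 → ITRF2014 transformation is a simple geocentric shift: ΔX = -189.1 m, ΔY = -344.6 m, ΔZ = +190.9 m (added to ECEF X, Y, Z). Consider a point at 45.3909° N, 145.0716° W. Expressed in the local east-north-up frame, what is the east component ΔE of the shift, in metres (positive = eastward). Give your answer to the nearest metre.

At φ = 45.3909°, λ = -145.0716°: sin φ = 0.711915, cos φ = 0.702266, sin λ = -0.572552, cos λ = -0.819868.
ΔE = −sin λ·ΔX + cos λ·ΔY = −(-0.572552)·(-189.1) + (-0.819868)·(-344.6) = 174.26 m.

ΔE = 174 m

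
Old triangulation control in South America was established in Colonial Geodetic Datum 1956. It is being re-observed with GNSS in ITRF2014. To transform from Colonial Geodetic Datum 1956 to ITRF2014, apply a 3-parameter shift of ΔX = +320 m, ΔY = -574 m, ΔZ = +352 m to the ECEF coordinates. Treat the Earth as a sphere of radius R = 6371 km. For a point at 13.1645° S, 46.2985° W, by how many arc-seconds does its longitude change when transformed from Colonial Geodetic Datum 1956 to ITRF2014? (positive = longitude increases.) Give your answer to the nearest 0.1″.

sin φ = -0.227748, cos φ = 0.973720, sin λ = -0.722949, cos λ = 0.690901.
East component: ΔE = −sin λ·ΔX + cos λ·ΔY = −(-0.722949)(320) + (0.690901)(-574) = -165.23 m.
1° of latitude spans πR/180 = 111195 m; at latitude φ, 1° of longitude spans that × cos φ = 108272.7 m, so Δλ = -165.23 / 108272.7 × 3600 = -5.494″.

Δλ = -5.5″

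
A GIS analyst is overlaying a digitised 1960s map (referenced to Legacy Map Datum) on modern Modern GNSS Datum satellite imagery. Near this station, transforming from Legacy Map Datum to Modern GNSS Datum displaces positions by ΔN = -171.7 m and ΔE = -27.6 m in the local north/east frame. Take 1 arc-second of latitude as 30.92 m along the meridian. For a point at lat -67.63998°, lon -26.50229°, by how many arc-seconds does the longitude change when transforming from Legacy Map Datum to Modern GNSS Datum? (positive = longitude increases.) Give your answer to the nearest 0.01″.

Δλ = -2.35″

At latitude -67.63998°, cos φ = 0.380425.
1″ of longitude at this latitude = 30.92 × cos φ = 11.7627 m, so Δλ = -27.6 / 11.7627 = -2.346″.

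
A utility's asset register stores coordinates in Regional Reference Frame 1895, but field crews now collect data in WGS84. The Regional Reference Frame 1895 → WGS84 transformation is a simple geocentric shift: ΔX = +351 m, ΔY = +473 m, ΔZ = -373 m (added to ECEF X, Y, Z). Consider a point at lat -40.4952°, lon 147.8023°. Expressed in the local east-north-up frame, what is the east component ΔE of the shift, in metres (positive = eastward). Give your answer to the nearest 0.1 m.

ΔE = -587.3 m

At φ = -40.4952°, λ = 147.8023°: sin φ = -0.649384, cos φ = 0.760460, sin λ = 0.532842, cos λ = -0.846215.
ΔE = −sin λ·ΔX + cos λ·ΔY = −(0.532842)·(351) + (-0.846215)·(473) = -587.29 m.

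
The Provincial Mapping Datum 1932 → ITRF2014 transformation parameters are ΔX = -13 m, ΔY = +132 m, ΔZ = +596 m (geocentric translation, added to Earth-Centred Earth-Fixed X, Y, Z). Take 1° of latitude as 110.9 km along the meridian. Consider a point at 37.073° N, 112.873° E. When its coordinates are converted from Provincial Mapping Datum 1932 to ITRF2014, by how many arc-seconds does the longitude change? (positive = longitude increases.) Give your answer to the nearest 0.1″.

Δλ = -1.6″

sin φ = 0.602832, cos φ = 0.797868, sin λ = 0.921369, cos λ = -0.388690.
East component: ΔE = −sin λ·ΔX + cos λ·ΔY = −(0.921369)(-13) + (-0.388690)(132) = -39.33 m.
1° of latitude spans 110900 m; at latitude φ, 1° of longitude spans that × cos φ = 88483.6 m, so Δλ = -39.33 / 88483.6 × 3600 = -1.600″.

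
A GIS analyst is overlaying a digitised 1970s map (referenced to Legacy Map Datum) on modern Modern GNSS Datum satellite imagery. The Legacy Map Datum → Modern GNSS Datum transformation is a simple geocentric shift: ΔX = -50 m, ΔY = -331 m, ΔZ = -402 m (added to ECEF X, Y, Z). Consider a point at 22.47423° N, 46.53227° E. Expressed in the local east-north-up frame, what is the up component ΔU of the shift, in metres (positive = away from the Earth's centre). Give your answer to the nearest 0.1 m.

At φ = 22.47423°, λ = 46.53227°: sin φ = 0.382268, cos φ = 0.924052, sin λ = 0.725762, cos λ = 0.687946.
ΔU = cos φ cos λ·ΔX + cos φ sin λ·ΔY + sin φ·ΔZ = (0.924052)(0.687946)(-50) + (0.924052)(0.725762)(-331) + (0.382268)(-402) = -407.44 m.

ΔU = -407.4 m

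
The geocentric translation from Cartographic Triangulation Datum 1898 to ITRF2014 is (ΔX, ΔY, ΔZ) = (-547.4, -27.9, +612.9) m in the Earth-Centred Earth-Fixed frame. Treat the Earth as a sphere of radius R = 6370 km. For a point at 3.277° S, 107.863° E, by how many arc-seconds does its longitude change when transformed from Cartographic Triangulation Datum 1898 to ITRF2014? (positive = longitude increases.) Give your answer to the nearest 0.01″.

Δλ = 17.18″

sin φ = -0.057163, cos φ = 0.998365, sin λ = 0.951793, cos λ = -0.306742.
East component: ΔE = −sin λ·ΔX + cos λ·ΔY = −(0.951793)(-547.4) + (-0.306742)(-27.9) = 529.57 m.
1° of latitude spans πR/180 = 111177 m; at latitude φ, 1° of longitude spans that × cos φ = 110995.7 m, so Δλ = 529.57 / 110995.7 × 3600 = 17.176″.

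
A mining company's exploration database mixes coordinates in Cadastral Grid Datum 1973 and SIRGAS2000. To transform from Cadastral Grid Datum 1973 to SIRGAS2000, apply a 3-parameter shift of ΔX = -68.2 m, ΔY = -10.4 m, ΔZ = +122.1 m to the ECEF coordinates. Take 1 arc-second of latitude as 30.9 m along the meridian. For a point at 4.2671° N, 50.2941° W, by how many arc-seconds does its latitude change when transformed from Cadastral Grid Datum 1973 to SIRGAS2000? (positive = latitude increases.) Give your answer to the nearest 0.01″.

sin φ = 0.074406, cos φ = 0.997228, sin λ = -0.769334, cos λ = 0.638847.
North component: ΔN = −sin φ cos λ·ΔX − sin φ sin λ·ΔY + cos φ·ΔZ = −(0.074406)(0.638847)(-68.2) − (0.074406)(-0.769334)(-10.4) + (0.997228)(122.1) = 124.41 m.
1° of latitude spans 3600 × 30.90 = 111240 m, so Δφ = 124.41 / 111240 × 3600 = 4.026″.

Δφ = 4.03″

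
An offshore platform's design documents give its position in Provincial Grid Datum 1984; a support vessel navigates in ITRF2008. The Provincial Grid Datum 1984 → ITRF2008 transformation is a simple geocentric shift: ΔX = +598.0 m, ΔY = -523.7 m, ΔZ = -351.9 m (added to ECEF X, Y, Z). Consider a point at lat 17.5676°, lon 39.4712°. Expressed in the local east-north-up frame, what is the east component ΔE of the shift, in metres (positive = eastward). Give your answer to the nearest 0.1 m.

ΔE = -784.4 m

The local east axis at (φ, λ) is (−sin λ, cos λ, 0), so ΔE = −sin(39.4712°)·598.0 + cos(39.4712°)·(-523.7) = -784.41 m.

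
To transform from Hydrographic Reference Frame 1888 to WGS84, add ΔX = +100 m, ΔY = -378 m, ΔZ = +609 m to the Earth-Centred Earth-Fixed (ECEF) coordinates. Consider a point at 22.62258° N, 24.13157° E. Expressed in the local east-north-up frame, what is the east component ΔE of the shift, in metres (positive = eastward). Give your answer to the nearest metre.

The local east axis at (φ, λ) is (−sin λ, cos λ, 0), so ΔE = −sin(24.13157°)·100 + cos(24.13157°)·(-378) = -385.85 m.

ΔE = -386 m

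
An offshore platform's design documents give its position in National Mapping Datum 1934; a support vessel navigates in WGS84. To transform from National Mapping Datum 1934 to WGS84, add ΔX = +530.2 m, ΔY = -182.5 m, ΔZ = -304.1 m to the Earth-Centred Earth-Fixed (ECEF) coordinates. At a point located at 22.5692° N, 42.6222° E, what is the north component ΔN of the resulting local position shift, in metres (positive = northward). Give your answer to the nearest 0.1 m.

ΔN = -383.1 m

The local north axis is (−sin φ cos λ, −sin φ sin λ, cos φ), giving ΔN = -149.735 + 47.431 − 280.811 = -383.12 m.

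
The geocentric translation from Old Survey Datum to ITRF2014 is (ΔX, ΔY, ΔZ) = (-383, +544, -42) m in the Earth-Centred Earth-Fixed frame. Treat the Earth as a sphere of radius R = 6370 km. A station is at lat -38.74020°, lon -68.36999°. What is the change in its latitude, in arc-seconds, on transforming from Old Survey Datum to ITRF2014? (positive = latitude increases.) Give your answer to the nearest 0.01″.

Δφ = -14.17″

sin φ = -0.625790, cos φ = 0.779992, sin λ = -0.929584, cos λ = 0.368611.
North component: ΔN = −sin φ cos λ·ΔX − sin φ sin λ·ΔY + cos φ·ΔZ = −(-0.625790)(0.368611)(-383) − (-0.625790)(-0.929584)(544) + (0.779992)(-42) = -437.57 m.
1° of latitude spans πR/180 = 111177 m, so Δφ = -437.57 / 111177 × 3600 = -14.169″.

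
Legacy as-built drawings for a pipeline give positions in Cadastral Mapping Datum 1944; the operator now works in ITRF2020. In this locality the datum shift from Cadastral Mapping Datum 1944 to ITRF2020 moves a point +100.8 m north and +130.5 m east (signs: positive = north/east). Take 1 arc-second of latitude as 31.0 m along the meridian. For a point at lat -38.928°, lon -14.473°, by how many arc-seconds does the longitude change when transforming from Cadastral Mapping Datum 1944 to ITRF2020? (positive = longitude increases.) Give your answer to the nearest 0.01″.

Δλ = 5.41″

At latitude -38.928°, cos φ = 0.777936.
1″ of longitude at this latitude = 31.00 × cos φ = 24.1160 m, so Δλ = 130.5 / 24.1160 = 5.411″.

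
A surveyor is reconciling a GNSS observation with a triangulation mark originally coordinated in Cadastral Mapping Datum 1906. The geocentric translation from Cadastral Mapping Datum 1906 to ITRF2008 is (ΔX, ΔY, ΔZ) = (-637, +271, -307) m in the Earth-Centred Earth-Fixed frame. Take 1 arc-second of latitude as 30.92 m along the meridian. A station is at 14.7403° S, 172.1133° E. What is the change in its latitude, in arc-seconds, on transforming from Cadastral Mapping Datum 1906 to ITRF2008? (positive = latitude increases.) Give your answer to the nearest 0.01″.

sin φ = -0.254438, cos φ = 0.967089, sin λ = 0.137215, cos λ = -0.990541.
North component: ΔN = −sin φ cos λ·ΔX − sin φ sin λ·ΔY + cos φ·ΔZ = −(-0.254438)(-0.990541)(-637) − (-0.254438)(0.137215)(271) + (0.967089)(-307) = -126.89 m.
1° of latitude spans 3600 × 30.92 = 111312 m, so Δφ = -126.89 / 111312 × 3600 = -4.104″.

Δφ = -4.10″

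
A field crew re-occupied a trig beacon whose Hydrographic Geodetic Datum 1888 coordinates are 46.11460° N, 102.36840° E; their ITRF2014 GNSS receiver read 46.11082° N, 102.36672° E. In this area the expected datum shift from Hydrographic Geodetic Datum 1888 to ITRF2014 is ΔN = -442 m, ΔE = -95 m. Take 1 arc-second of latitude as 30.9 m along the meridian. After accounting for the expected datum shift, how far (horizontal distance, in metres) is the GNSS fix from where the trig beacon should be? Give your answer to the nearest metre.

Observed coordinate differences: Δφ = -0.00378°, Δλ = -0.00168°.
Converting to metres (1° lat = 111240 m, cos φ = 0.693218): observed ΔN = -420.5 m, observed ΔE = -129.6 m.
Subtracting the expected shift leaves a residual of -420.5 − (-442) = 21.5 m north and -129.6 − (-95) = -34.6 m east.
Residual distance = √(21.5² + (-34.6)²) = 40.7 m.

41 m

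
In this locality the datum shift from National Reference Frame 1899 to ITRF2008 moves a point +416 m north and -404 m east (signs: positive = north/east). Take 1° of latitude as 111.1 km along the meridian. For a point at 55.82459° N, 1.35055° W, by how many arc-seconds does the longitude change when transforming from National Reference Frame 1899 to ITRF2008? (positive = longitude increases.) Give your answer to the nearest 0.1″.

At latitude 55.82459°, cos φ = 0.561728.
1° of longitude at this latitude = 111.1 × cos φ = 62.41 km, so Δλ = -404.0 / 62408.0 = -0.0064735° = -23.305″.

Δλ = -23.3″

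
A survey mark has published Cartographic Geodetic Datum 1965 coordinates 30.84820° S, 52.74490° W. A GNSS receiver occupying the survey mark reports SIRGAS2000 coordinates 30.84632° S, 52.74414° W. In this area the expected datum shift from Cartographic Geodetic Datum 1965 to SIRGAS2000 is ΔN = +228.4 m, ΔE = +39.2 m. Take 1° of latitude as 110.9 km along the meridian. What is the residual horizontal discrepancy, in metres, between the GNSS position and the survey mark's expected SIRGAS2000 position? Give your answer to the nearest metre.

Observed coordinate differences: Δφ = +0.00188°, Δλ = +0.00076°.
Converting to metres (1° lat = 110900 m, cos φ = 0.858529): observed ΔN = 208.5 m, observed ΔE = 72.4 m.
Subtracting the expected shift leaves a residual of 208.5 − (228.4) = -19.9 m north and 72.4 − (39.2) = 33.2 m east.
Residual distance = √((-19.9)² + 33.2²) = 38.7 m.

39 m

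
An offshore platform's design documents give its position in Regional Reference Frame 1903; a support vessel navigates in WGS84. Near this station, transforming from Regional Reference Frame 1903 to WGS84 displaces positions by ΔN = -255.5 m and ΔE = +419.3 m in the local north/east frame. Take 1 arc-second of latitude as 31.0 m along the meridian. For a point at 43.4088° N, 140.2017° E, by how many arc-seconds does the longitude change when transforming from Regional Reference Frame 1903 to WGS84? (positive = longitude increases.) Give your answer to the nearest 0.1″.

Δλ = 18.6″

At latitude 43.4088°, cos φ = 0.726469.
1″ of longitude at this latitude = 31.00 × cos φ = 22.5205 m, so Δλ = 419.3 / 22.5205 = 18.619″.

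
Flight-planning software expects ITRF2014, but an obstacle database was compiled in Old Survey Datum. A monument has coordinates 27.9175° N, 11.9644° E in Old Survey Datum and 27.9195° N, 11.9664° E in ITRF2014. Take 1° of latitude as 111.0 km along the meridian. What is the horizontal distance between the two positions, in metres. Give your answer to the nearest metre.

296 m

Δφ = 27.9195° − 27.9175° = +0.0020°; Δλ = 11.9664° − 11.9644° = +0.0020°.
ΔN = Δφ × 111000 = 222.0 m; ΔE = Δλ × 111000 × cos(27.9175°) = +0.0020 × 111000 × 0.883623 = 196.2 m.
Distance = √(ΔE² + ΔN²) = √(196.2² + 222.0²) = 296.3 m.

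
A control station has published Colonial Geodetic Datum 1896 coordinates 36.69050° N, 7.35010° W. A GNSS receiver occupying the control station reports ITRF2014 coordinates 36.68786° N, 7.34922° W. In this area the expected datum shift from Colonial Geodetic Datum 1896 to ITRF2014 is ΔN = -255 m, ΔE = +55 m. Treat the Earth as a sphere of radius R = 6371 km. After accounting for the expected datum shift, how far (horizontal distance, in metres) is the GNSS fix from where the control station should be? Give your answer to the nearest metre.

45 m

Observed coordinate differences: Δφ = -0.00264°, Δλ = +0.00088°.
Converting to metres (1° lat = 111195 m, cos φ = 0.801875): observed ΔN = -293.6 m, observed ΔE = 78.5 m.
Subtracting the expected shift leaves a residual of -293.6 − (-255) = -38.6 m north and 78.5 − (55) = 23.5 m east.
Residual distance = √((-38.6)² + 23.5²) = 45.1 m.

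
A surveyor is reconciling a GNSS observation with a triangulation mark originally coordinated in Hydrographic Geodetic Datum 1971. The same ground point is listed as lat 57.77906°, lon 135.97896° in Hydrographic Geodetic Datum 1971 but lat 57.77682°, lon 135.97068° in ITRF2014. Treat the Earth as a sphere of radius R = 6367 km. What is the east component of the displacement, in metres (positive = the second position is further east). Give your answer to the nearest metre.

ΔE = -491 m

Δφ = 57.77682° − 57.77906° = -0.00224°; Δλ = 135.97068° − 135.97896° = -0.00828°.
1° along a meridian = πR/180 = 111125 m.
ΔN = Δφ × 111125 = -248.9 m; ΔE = Δλ × 111125 × cos(57.77906°) = -0.00828 × 111125 × 0.533186 = -490.6 m.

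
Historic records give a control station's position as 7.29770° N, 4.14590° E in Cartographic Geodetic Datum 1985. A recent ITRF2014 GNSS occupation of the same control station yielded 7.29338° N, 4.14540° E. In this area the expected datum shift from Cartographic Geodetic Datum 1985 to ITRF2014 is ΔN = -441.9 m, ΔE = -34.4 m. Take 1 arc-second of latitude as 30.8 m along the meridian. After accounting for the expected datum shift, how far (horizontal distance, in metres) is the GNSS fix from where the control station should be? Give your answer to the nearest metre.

42 m

Observed coordinate differences: Δφ = -0.00432°, Δλ = -0.00050°.
Converting to metres (1° lat = 110880 m, cos φ = 0.991900): observed ΔN = -479.0 m, observed ΔE = -55.0 m.
Subtracting the expected shift leaves a residual of -479.0 − (-441.9) = -37.1 m north and -55.0 − (-34.4) = -20.6 m east.
Residual distance = √((-37.1)² + (-20.6)²) = 42.4 m.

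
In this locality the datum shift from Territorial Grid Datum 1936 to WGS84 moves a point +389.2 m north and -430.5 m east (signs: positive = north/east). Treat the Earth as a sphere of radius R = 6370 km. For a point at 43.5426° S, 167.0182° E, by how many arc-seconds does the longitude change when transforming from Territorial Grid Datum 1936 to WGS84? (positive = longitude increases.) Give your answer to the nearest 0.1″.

At latitude -43.5426°, cos φ = 0.724862.
One radian of longitude at latitude φ spans R cos φ, so Δλ = ΔE / (R cos φ) = -430.5 / (6370000 × 0.724862) = -9.3235e-05 rad = -19.231″.

Δλ = -19.2″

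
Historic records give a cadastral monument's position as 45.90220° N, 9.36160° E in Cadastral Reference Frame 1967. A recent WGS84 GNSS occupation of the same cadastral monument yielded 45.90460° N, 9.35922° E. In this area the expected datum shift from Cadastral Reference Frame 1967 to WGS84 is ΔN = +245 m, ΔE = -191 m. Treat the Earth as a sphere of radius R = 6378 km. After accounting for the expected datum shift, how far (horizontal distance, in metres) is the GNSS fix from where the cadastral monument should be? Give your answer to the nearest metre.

23 m

Observed coordinate differences: Δφ = +0.00240°, Δλ = -0.00238°.
Converting to metres (1° lat = 111317 m, cos φ = 0.695885): observed ΔN = 267.2 m, observed ΔE = -184.4 m.
Subtracting the expected shift leaves a residual of 267.2 − (245) = 22.2 m north and -184.4 − (-191) = 6.6 m east.
Residual distance = √(22.2² + 6.6²) = 23.1 m.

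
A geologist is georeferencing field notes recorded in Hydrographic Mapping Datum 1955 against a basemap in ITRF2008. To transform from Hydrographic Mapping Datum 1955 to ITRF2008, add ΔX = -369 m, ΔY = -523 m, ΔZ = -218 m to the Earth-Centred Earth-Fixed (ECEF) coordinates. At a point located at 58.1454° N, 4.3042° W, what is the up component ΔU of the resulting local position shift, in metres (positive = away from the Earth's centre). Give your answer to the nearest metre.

At φ = 58.1454°, λ = -4.3042°: sin φ = 0.849390, cos φ = 0.527765, sin λ = -0.075052, cos λ = 0.997180.
ΔU = cos φ cos λ·ΔX + cos φ sin λ·ΔY + sin φ·ΔZ = (0.527765)(0.997180)(-369) + (0.527765)(-0.075052)(-523) + (0.849390)(-218) = -358.65 m.

ΔU = -359 m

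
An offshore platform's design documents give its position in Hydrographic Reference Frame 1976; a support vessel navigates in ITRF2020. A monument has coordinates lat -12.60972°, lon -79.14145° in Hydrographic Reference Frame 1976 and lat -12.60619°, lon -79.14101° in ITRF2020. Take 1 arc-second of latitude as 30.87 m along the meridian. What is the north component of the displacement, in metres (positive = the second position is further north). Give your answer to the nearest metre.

ΔN = 392 m

Δφ = -12.60619° − -12.60972° = +0.00353°; Δλ = -79.14101° − -79.14145° = +0.00044°.
1° of latitude = 3600 × 30.87 = 111132 m.
ΔN = Δφ × 111132 = 392.3 m; ΔE = Δλ × 111132 × cos(-12.60972°) = +0.00044 × 111132 × 0.975880 = 47.7 m.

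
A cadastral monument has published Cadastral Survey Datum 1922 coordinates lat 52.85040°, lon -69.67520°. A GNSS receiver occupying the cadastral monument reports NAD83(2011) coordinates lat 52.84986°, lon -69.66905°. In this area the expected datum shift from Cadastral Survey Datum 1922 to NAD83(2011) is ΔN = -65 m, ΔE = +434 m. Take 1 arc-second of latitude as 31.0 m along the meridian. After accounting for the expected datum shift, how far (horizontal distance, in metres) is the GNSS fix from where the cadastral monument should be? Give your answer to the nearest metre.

Observed coordinate differences: Δφ = -0.00054°, Δλ = +0.00615°.
Converting to metres (1° lat = 111600 m, cos φ = 0.603898): observed ΔN = -60.3 m, observed ΔE = 414.5 m.
Subtracting the expected shift leaves a residual of -60.3 − (-65) = 4.7 m north and 414.5 − (434) = -19.5 m east.
Residual distance = √(4.7² + (-19.5)²) = 20.1 m.

20 m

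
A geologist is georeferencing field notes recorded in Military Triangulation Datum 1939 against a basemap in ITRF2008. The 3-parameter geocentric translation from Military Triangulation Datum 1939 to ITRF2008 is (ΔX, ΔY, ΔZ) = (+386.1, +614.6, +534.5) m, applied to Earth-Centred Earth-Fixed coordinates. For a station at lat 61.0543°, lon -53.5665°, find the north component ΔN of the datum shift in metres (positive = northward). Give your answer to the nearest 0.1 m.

ΔN = 490.7 m

At φ = 61.0543°, λ = -53.5665°: sin φ = 0.875079, cos φ = 0.483981, sin λ = -0.804547, cos λ = 0.593889.
ΔN = −sin φ cos λ·ΔX − sin φ sin λ·ΔY + cos φ·ΔZ = −(0.875079)(0.593889)(386.1) − (0.875079)(-0.804547)(614.6) + (0.483981)(534.5) = 490.74 m.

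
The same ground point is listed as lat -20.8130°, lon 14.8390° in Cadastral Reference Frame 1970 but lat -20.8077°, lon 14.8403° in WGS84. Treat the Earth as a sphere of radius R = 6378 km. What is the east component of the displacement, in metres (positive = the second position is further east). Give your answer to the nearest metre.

Δφ = -20.8077° − -20.8130° = +0.0053°; Δλ = 14.8403° − 14.8390° = +0.0013°.
1° along a meridian = πR/180 = 111317 m.
ΔN = Δφ × 111317 = 590.0 m; ΔE = Δλ × 111317 × cos(-20.8130°) = +0.0013 × 111317 × 0.934745 = 135.3 m.

ΔE = 135 m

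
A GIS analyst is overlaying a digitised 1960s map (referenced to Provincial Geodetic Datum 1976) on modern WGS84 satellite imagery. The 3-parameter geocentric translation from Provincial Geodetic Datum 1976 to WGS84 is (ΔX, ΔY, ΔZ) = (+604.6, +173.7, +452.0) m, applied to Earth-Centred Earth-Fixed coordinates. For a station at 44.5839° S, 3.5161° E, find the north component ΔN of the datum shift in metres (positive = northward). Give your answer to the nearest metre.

ΔN = 753 m

At φ = -44.5839°, λ = 3.5161°: sin φ = -0.701953, cos φ = 0.712223, sin λ = 0.061329, cos λ = 0.998118.
ΔN = −sin φ cos λ·ΔX − sin φ sin λ·ΔY + cos φ·ΔZ = −(-0.701953)(0.998118)(604.6) − (-0.701953)(0.061329)(173.7) + (0.712223)(452.0) = 753.00 m.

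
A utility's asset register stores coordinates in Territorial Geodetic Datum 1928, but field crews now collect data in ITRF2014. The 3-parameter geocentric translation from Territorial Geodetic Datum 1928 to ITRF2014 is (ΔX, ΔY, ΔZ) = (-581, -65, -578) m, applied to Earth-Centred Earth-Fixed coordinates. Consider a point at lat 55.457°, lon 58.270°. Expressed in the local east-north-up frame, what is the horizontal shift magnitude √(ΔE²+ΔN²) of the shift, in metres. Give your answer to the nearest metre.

461 m

At φ = 55.457°, λ = 58.270°: sin φ = 0.823701, cos φ = 0.567025, sin λ = 0.850536, cos λ = 0.525917.
ΔE = −sin λ·ΔX + cos λ·ΔY = −(0.850536)·(-581) + (0.525917)·(-65) = 459.98 m.
ΔN = −sin φ cos λ·ΔX − sin φ sin λ·ΔY + cos φ·ΔZ = −(0.823701)(0.525917)(-581) − (0.823701)(0.850536)(-65) + (0.567025)(-578) = -30.51 m.
Horizontal magnitude = √(ΔE² + ΔN²) = √(459.98² + (-30.51)²) = 460.99 m.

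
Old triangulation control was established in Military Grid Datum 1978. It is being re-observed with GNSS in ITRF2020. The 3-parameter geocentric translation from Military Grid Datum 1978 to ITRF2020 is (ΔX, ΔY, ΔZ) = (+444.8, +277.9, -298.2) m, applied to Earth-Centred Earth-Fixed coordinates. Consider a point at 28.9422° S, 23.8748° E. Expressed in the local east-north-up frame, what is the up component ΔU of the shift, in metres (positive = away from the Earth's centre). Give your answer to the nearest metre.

The local up (radial) axis is (cos φ cos λ, cos φ sin λ, sin φ), giving ΔU = 355.941 + 98.430 + 144.307 = 598.68 m.

ΔU = 599 m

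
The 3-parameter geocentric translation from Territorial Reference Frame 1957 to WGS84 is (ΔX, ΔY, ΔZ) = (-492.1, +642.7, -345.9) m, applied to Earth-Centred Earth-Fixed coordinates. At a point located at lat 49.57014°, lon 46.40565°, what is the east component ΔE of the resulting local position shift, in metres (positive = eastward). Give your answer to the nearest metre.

The local east axis at (φ, λ) is (−sin λ, cos λ, 0), so ΔE = −sin(46.40565°)·(-492.1) + cos(46.40565°)·642.7 = 799.57 m.

ΔE = 800 m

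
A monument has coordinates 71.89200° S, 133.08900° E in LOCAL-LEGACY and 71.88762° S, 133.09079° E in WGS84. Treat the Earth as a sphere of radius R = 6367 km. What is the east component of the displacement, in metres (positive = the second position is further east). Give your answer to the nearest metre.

ΔE = 62 m

Δφ = -71.88762° − -71.89200° = +0.00438°; Δλ = 133.09079° − 133.08900° = +0.00179°.
1° along a meridian = πR/180 = 111125 m.
ΔN = Δφ × 111125 = 486.7 m; ΔE = Δλ × 111125 × cos(-71.89200°) = +0.00179 × 111125 × 0.310809 = 61.8 m.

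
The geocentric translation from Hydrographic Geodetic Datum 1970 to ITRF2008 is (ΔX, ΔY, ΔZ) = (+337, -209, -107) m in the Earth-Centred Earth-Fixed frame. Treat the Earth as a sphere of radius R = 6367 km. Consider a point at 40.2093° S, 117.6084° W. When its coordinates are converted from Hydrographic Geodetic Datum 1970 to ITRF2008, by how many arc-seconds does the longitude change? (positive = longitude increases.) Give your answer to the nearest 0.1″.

Δλ = 16.8″

sin φ = -0.645582, cos φ = 0.763691, sin λ = -0.886136, cos λ = -0.463426.
East component: ΔE = −sin λ·ΔX + cos λ·ΔY = −(-0.886136)(337) + (-0.463426)(-209) = 395.48 m.
1° of latitude spans πR/180 = 111125 m; at latitude φ, 1° of longitude spans that × cos φ = 84865.3 m, so Δλ = 395.48 / 84865.3 × 3600 = 16.776″.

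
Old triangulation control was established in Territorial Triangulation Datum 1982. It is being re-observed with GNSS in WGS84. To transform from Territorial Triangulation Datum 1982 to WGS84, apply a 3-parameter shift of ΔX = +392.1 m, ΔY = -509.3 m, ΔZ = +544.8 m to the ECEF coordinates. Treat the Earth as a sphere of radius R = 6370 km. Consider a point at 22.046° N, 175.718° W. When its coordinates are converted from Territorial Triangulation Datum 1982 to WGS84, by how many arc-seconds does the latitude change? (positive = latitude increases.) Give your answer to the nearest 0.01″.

sin φ = 0.375351, cos φ = 0.926883, sin λ = -0.074665, cos λ = -0.997209.
North component: ΔN = −sin φ cos λ·ΔX − sin φ sin λ·ΔY + cos φ·ΔZ = −(0.375351)(-0.997209)(392.1) − (0.375351)(-0.074665)(-509.3) + (0.926883)(544.8) = 637.46 m.
1° of latitude spans πR/180 = 111177 m, so Δφ = 637.46 / 111177 × 3600 = 20.641″.

Δφ = 20.64″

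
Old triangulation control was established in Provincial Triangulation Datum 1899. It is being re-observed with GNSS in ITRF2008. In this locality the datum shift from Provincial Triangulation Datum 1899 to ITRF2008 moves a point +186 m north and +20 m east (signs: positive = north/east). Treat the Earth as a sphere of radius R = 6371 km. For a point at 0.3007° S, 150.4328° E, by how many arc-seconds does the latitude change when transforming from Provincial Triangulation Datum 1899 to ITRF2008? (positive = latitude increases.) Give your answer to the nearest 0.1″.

Δφ = 6.0″

On a sphere of radius R, 1 rad of latitude = R, so Δφ = ΔN / R = 186.0 / 6371000 = 2.9195e-05 rad = 6.022″.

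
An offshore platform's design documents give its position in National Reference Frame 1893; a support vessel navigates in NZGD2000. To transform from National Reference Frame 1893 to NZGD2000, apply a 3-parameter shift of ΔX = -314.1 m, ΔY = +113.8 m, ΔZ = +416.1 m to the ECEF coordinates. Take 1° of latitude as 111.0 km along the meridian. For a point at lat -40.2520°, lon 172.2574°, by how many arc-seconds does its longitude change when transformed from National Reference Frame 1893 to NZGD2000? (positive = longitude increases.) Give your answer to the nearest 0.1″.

sin φ = -0.646151, cos φ = 0.763210, sin λ = 0.134723, cos λ = -0.990883.
East component: ΔE = −sin λ·ΔX + cos λ·ΔY = −(0.134723)(-314.1) + (-0.990883)(113.8) = -70.45 m.
1° of latitude spans 111000 m; at latitude φ, 1° of longitude spans that × cos φ = 84716.3 m, so Δλ = -70.45 / 84716.3 × 3600 = -2.994″.

Δλ = -3.0″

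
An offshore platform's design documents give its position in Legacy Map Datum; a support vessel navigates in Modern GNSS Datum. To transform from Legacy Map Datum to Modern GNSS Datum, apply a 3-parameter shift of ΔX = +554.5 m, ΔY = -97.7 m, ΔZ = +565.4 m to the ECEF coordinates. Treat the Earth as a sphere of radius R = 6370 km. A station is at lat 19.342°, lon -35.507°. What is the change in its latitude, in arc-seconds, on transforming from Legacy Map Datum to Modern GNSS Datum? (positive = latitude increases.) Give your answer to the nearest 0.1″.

Δφ = 11.8″

sin φ = 0.331206, cos φ = 0.943558, sin λ = -0.580802, cos λ = 0.814045.
North component: ΔN = −sin φ cos λ·ΔX − sin φ sin λ·ΔY + cos φ·ΔZ = −(0.331206)(0.814045)(554.5) − (0.331206)(-0.580802)(-97.7) + (0.943558)(565.4) = 365.19 m.
1° of latitude spans πR/180 = 111177 m, so Δφ = 365.19 / 111177 × 3600 = 11.825″.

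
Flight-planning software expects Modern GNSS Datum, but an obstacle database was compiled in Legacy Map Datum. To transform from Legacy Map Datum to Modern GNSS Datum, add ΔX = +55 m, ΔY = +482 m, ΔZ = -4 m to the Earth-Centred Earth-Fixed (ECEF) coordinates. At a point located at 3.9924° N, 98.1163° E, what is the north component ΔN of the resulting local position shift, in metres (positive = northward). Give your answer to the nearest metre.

ΔN = -37 m

The local north axis is (−sin φ cos λ, −sin φ sin λ, cos φ), giving ΔN = 0.541 − 33.223 − 3.990 = -36.67 m.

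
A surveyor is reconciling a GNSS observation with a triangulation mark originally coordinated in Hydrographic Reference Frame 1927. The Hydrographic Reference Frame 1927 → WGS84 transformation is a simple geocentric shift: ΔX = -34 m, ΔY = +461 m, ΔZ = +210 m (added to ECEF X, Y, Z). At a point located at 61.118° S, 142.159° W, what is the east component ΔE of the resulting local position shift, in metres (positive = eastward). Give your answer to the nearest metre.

The local east axis at (φ, λ) is (−sin λ, cos λ, 0), so ΔE = −sin(-142.159°)·(-34) + cos(-142.159°)·461 = -384.92 m.

ΔE = -385 m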